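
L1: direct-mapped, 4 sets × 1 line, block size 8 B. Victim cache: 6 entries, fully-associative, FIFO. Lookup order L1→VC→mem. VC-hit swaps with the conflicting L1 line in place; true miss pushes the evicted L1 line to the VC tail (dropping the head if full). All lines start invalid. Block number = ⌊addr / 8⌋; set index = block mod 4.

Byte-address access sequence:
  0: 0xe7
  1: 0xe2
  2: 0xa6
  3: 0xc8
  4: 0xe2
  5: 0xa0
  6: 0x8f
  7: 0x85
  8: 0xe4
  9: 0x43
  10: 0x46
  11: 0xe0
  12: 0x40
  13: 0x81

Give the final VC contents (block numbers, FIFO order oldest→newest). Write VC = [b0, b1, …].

VC = [8, 25, 20, 28]

  [0] addr=0xe7 blk=28 s=0: MISS | VC []
  [1] addr=0xe2 blk=28 s=0: L1-HIT | VC []
  [2] addr=0xa6 blk=20 s=0: MISS | VC [28]
  [3] addr=0xc8 blk=25 s=1: MISS | VC [28]
  [4] addr=0xe2 blk=28 s=0: VC-HIT | VC [20]
  [5] addr=0xa0 blk=20 s=0: VC-HIT | VC [28]
  [6] addr=0x8f blk=17 s=1: MISS | VC [28, 25]
  [7] addr=0x85 blk=16 s=0: MISS | VC [28, 25, 20]
  [8] addr=0xe4 blk=28 s=0: VC-HIT | VC [16, 25, 20]
  [9] addr=0x43 blk=8 s=0: MISS | VC [16, 25, 20, 28]
  [10] addr=0x46 blk=8 s=0: L1-HIT | VC [16, 25, 20, 28]
  [11] addr=0xe0 blk=28 s=0: VC-HIT | VC [16, 25, 20, 8]
  [12] addr=0x40 blk=8 s=0: VC-HIT | VC [16, 25, 20, 28]
  [13] addr=0x81 blk=16 s=0: VC-HIT | VC [8, 25, 20, 28]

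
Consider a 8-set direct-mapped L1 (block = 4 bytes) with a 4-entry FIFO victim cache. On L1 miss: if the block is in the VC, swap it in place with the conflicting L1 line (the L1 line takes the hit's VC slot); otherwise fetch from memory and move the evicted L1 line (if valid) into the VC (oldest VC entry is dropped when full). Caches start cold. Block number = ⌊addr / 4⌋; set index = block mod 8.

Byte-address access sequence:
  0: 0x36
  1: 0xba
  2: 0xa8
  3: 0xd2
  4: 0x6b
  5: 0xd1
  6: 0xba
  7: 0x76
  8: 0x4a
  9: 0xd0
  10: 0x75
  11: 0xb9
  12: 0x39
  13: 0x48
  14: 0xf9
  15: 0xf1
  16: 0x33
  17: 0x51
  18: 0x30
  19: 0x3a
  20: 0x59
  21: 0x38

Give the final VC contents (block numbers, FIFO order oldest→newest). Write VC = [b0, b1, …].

0: 0x36 (blk 13, set 5) → MISS  vc=[]
1: 0xba (blk 46, set 6) → MISS  vc=[]
2: 0xa8 (blk 42, set 2) → MISS  vc=[]
3: 0xd2 (blk 52, set 4) → MISS  vc=[]
4: 0x6b (blk 26, set 2) → MISS  vc=[42]
5: 0xd1 (blk 52, set 4) → L1-HIT  vc=[42]
6: 0xba (blk 46, set 6) → L1-HIT  vc=[42]
7: 0x76 (blk 29, set 5) → MISS  vc=[42, 13]
8: 0x4a (blk 18, set 2) → MISS  vc=[42, 13, 26]
9: 0xd0 (blk 52, set 4) → L1-HIT  vc=[42, 13, 26]
10: 0x75 (blk 29, set 5) → L1-HIT  vc=[42, 13, 26]
11: 0xb9 (blk 46, set 6) → L1-HIT  vc=[42, 13, 26]
12: 0x39 (blk 14, set 6) → MISS  vc=[42, 13, 26, 46]
13: 0x48 (blk 18, set 2) → L1-HIT  vc=[42, 13, 26, 46]
14: 0xf9 (blk 62, set 6) → MISS  vc=[13, 26, 46, 14]
15: 0xf1 (blk 60, set 4) → MISS  vc=[26, 46, 14, 52]
16: 0x33 (blk 12, set 4) → MISS  vc=[46, 14, 52, 60]
17: 0x51 (blk 20, set 4) → MISS  vc=[14, 52, 60, 12]
18: 0x30 (blk 12, set 4) → VC-HIT  vc=[14, 52, 60, 20]
19: 0x3a (blk 14, set 6) → VC-HIT  vc=[62, 52, 60, 20]
20: 0x59 (blk 22, set 6) → MISS  vc=[52, 60, 20, 14]
21: 0x38 (blk 14, set 6) → VC-HIT  vc=[52, 60, 20, 22]

VC = [52, 60, 20, 22]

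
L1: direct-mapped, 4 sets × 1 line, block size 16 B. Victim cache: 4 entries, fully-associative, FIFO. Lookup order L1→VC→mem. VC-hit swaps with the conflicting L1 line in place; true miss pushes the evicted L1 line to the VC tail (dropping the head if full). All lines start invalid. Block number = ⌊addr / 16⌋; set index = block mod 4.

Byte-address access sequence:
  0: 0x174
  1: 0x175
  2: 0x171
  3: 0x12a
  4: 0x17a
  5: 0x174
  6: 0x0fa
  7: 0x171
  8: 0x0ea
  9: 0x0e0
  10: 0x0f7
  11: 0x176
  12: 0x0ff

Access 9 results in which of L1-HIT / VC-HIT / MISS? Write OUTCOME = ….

OUTCOME = L1-HIT

0: 0x174 (blk 23, set 3) → MISS  vc=[]
1: 0x175 (blk 23, set 3) → L1-HIT  vc=[]
2: 0x171 (blk 23, set 3) → L1-HIT  vc=[]
3: 0x12a (blk 18, set 2) → MISS  vc=[]
4: 0x17a (blk 23, set 3) → L1-HIT  vc=[]
5: 0x174 (blk 23, set 3) → L1-HIT  vc=[]
6: 0xfa (blk 15, set 3) → MISS  vc=[23]
7: 0x171 (blk 23, set 3) → VC-HIT  vc=[15]
8: 0xea (blk 14, set 2) → MISS  vc=[15, 18]
9: 0xe0 (blk 14, set 2) → L1-HIT  vc=[15, 18]
10: 0xf7 (blk 15, set 3) → VC-HIT  vc=[23, 18]
11: 0x176 (blk 23, set 3) → VC-HIT  vc=[15, 18]
12: 0xff (blk 15, set 3) → VC-HIT  vc=[23, 18]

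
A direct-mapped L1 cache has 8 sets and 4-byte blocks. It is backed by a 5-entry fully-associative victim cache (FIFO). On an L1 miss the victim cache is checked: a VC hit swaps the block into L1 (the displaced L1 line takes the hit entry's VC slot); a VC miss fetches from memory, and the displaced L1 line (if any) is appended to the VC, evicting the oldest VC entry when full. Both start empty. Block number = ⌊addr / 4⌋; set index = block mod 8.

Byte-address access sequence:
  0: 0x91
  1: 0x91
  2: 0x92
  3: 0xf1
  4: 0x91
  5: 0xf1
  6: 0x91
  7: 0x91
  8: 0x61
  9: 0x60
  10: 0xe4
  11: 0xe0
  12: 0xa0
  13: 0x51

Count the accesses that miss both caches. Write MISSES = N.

MISSES = 7

#0 0x91→b36/s4 MISS; vc=[]
#1 0x91→b36/s4 L1-HIT; vc=[]
#2 0x92→b36/s4 L1-HIT; vc=[]
#3 0xf1→b60/s4 MISS; vc=[36]
#4 0x91→b36/s4 VC-HIT; vc=[60]
#5 0xf1→b60/s4 VC-HIT; vc=[36]
#6 0x91→b36/s4 VC-HIT; vc=[60]
#7 0x91→b36/s4 L1-HIT; vc=[60]
#8 0x61→b24/s0 MISS; vc=[60]
#9 0x60→b24/s0 L1-HIT; vc=[60]
#10 0xe4→b57/s1 MISS; vc=[60]
#11 0xe0→b56/s0 MISS; vc=[60,24]
#12 0xa0→b40/s0 MISS; vc=[60,24,56]
#13 0x51→b20/s4 MISS; vc=[60,24,56,36]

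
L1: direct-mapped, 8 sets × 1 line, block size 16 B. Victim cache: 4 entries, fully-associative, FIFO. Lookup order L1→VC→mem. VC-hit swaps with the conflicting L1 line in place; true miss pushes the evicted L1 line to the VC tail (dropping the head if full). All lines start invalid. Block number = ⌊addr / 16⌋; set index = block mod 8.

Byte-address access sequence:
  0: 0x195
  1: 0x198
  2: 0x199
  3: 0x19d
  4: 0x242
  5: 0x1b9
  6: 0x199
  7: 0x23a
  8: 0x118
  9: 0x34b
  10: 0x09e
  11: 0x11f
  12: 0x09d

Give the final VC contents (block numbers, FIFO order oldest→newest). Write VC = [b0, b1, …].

0: 0x195 (blk 25, set 1) → MISS  vc=[]
1: 0x198 (blk 25, set 1) → L1-HIT  vc=[]
2: 0x199 (blk 25, set 1) → L1-HIT  vc=[]
3: 0x19d (blk 25, set 1) → L1-HIT  vc=[]
4: 0x242 (blk 36, set 4) → MISS  vc=[]
5: 0x1b9 (blk 27, set 3) → MISS  vc=[]
6: 0x199 (blk 25, set 1) → L1-HIT  vc=[]
7: 0x23a (blk 35, set 3) → MISS  vc=[27]
8: 0x118 (blk 17, set 1) → MISS  vc=[27, 25]
9: 0x34b (blk 52, set 4) → MISS  vc=[27, 25, 36]
10: 0x9e (blk 9, set 1) → MISS  vc=[27, 25, 36, 17]
11: 0x11f (blk 17, set 1) → VC-HIT  vc=[27, 25, 36, 9]
12: 0x9d (blk 9, set 1) → VC-HIT  vc=[27, 25, 36, 17]

VC = [27, 25, 36, 17]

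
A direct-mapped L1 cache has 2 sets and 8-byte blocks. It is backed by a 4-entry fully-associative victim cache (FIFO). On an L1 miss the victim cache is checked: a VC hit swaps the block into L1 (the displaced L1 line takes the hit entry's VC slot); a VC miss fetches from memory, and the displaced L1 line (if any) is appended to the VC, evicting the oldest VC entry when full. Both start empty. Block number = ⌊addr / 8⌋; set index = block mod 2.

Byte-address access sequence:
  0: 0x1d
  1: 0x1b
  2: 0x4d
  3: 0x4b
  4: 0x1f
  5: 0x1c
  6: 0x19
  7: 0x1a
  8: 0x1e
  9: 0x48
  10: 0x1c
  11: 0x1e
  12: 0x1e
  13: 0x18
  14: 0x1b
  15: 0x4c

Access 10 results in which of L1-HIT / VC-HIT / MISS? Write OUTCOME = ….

#0 0x1d→b3/s1 MISS; vc=[]
#1 0x1b→b3/s1 L1-HIT; vc=[]
#2 0x4d→b9/s1 MISS; vc=[3]
#3 0x4b→b9/s1 L1-HIT; vc=[3]
#4 0x1f→b3/s1 VC-HIT; vc=[9]
#5 0x1c→b3/s1 L1-HIT; vc=[9]
#6 0x19→b3/s1 L1-HIT; vc=[9]
#7 0x1a→b3/s1 L1-HIT; vc=[9]
#8 0x1e→b3/s1 L1-HIT; vc=[9]
#9 0x48→b9/s1 VC-HIT; vc=[3]
#10 0x1c→b3/s1 VC-HIT; vc=[9]
#11 0x1e→b3/s1 L1-HIT; vc=[9]
#12 0x1e→b3/s1 L1-HIT; vc=[9]
#13 0x18→b3/s1 L1-HIT; vc=[9]
#14 0x1b→b3/s1 L1-HIT; vc=[9]
#15 0x4c→b9/s1 VC-HIT; vc=[3]

OUTCOME = VC-HIT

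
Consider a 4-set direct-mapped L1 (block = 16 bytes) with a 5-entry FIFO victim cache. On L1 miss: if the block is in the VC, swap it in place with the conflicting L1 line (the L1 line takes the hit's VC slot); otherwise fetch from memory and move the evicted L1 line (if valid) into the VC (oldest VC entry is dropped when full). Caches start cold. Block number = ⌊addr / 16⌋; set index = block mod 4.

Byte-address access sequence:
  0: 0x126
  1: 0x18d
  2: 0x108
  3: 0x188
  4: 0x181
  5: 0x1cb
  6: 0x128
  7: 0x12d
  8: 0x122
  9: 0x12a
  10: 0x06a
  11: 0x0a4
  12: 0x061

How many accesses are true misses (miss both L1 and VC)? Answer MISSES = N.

#0 0x126→b18/s2 MISS; vc=[]
#1 0x18d→b24/s0 MISS; vc=[]
#2 0x108→b16/s0 MISS; vc=[24]
#3 0x188→b24/s0 VC-HIT; vc=[16]
#4 0x181→b24/s0 L1-HIT; vc=[16]
#5 0x1cb→b28/s0 MISS; vc=[16,24]
#6 0x128→b18/s2 L1-HIT; vc=[16,24]
#7 0x12d→b18/s2 L1-HIT; vc=[16,24]
#8 0x122→b18/s2 L1-HIT; vc=[16,24]
#9 0x12a→b18/s2 L1-HIT; vc=[16,24]
#10 0x6a→b6/s2 MISS; vc=[16,24,18]
#11 0xa4→b10/s2 MISS; vc=[16,24,18,6]
#12 0x61→b6/s2 VC-HIT; vc=[16,24,18,10]

MISSES = 6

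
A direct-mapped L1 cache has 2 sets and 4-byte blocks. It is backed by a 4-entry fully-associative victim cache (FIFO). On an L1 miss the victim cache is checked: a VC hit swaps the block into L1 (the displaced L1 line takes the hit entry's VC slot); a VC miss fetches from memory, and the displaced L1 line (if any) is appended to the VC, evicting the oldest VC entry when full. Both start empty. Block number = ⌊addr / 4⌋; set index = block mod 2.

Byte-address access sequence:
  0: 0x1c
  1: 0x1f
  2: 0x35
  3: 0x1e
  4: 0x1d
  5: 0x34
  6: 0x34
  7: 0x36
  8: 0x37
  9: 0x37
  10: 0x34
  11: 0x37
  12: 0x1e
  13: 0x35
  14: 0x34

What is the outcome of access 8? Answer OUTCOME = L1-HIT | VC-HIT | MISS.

#0 0x1c→b7/s1 MISS; vc=[]
#1 0x1f→b7/s1 L1-HIT; vc=[]
#2 0x35→b13/s1 MISS; vc=[7]
#3 0x1e→b7/s1 VC-HIT; vc=[13]
#4 0x1d→b7/s1 L1-HIT; vc=[13]
#5 0x34→b13/s1 VC-HIT; vc=[7]
#6 0x34→b13/s1 L1-HIT; vc=[7]
#7 0x36→b13/s1 L1-HIT; vc=[7]
#8 0x37→b13/s1 L1-HIT; vc=[7]
#9 0x37→b13/s1 L1-HIT; vc=[7]
#10 0x34→b13/s1 L1-HIT; vc=[7]
#11 0x37→b13/s1 L1-HIT; vc=[7]
#12 0x1e→b7/s1 VC-HIT; vc=[13]
#13 0x35→b13/s1 VC-HIT; vc=[7]
#14 0x34→b13/s1 L1-HIT; vc=[7]

OUTCOME = L1-HIT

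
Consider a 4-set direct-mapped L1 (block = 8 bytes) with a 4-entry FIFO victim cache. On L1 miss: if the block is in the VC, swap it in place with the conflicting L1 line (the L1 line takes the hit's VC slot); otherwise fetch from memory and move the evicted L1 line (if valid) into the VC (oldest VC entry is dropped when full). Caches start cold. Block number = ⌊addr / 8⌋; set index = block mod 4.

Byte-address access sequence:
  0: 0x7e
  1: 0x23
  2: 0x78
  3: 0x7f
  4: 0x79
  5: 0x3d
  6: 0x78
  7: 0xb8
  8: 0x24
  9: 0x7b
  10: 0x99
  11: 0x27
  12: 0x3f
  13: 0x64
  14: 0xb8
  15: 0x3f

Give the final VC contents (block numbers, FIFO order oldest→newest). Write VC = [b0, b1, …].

#0 0x7e→b15/s3 MISS; vc=[]
#1 0x23→b4/s0 MISS; vc=[]
#2 0x78→b15/s3 L1-HIT; vc=[]
#3 0x7f→b15/s3 L1-HIT; vc=[]
#4 0x79→b15/s3 L1-HIT; vc=[]
#5 0x3d→b7/s3 MISS; vc=[15]
#6 0x78→b15/s3 VC-HIT; vc=[7]
#7 0xb8→b23/s3 MISS; vc=[7,15]
#8 0x24→b4/s0 L1-HIT; vc=[7,15]
#9 0x7b→b15/s3 VC-HIT; vc=[7,23]
#10 0x99→b19/s3 MISS; vc=[7,23,15]
#11 0x27→b4/s0 L1-HIT; vc=[7,23,15]
#12 0x3f→b7/s3 VC-HIT; vc=[19,23,15]
#13 0x64→b12/s0 MISS; vc=[19,23,15,4]
#14 0xb8→b23/s3 VC-HIT; vc=[19,7,15,4]
#15 0x3f→b7/s3 VC-HIT; vc=[19,23,15,4]

VC = [19, 23, 15, 4]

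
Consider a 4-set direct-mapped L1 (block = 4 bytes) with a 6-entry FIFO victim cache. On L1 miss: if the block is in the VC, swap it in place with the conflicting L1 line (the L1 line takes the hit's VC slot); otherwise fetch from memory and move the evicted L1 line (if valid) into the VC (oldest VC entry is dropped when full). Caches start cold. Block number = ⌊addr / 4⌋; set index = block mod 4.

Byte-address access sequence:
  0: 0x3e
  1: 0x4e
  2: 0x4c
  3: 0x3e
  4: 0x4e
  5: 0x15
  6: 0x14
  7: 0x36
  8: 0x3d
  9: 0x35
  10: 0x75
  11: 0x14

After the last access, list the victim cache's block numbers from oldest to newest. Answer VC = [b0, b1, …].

0: 0x3e (blk 15, set 3) → MISS  vc=[]
1: 0x4e (blk 19, set 3) → MISS  vc=[15]
2: 0x4c (blk 19, set 3) → L1-HIT  vc=[15]
3: 0x3e (blk 15, set 3) → VC-HIT  vc=[19]
4: 0x4e (blk 19, set 3) → VC-HIT  vc=[15]
5: 0x15 (blk 5, set 1) → MISS  vc=[15]
6: 0x14 (blk 5, set 1) → L1-HIT  vc=[15]
7: 0x36 (blk 13, set 1) → MISS  vc=[15, 5]
8: 0x3d (blk 15, set 3) → VC-HIT  vc=[19, 5]
9: 0x35 (blk 13, set 1) → L1-HIT  vc=[19, 5]
10: 0x75 (blk 29, set 1) → MISS  vc=[19, 5, 13]
11: 0x14 (blk 5, set 1) → VC-HIT  vc=[19, 29, 13]

VC = [19, 29, 13]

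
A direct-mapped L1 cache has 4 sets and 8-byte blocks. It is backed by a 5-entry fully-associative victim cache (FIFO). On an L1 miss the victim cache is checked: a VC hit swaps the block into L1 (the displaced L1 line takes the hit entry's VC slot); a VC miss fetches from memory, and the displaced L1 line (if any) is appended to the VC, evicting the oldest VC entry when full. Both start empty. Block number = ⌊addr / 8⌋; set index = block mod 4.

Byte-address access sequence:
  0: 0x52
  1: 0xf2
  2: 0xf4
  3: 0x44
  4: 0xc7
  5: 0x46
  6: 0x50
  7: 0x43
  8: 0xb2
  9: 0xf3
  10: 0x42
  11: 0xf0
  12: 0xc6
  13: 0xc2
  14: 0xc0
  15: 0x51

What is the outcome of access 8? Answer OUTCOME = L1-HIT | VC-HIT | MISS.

0: 0x52 (blk 10, set 2) → MISS  vc=[]
1: 0xf2 (blk 30, set 2) → MISS  vc=[10]
2: 0xf4 (blk 30, set 2) → L1-HIT  vc=[10]
3: 0x44 (blk 8, set 0) → MISS  vc=[10]
4: 0xc7 (blk 24, set 0) → MISS  vc=[10, 8]
5: 0x46 (blk 8, set 0) → VC-HIT  vc=[10, 24]
6: 0x50 (blk 10, set 2) → VC-HIT  vc=[30, 24]
7: 0x43 (blk 8, set 0) → L1-HIT  vc=[30, 24]
8: 0xb2 (blk 22, set 2) → MISS  vc=[30, 24, 10]
9: 0xf3 (blk 30, set 2) → VC-HIT  vc=[22, 24, 10]
10: 0x42 (blk 8, set 0) → L1-HIT  vc=[22, 24, 10]
11: 0xf0 (blk 30, set 2) → L1-HIT  vc=[22, 24, 10]
12: 0xc6 (blk 24, set 0) → VC-HIT  vc=[22, 8, 10]
13: 0xc2 (blk 24, set 0) → L1-HIT  vc=[22, 8, 10]
14: 0xc0 (blk 24, set 0) → L1-HIT  vc=[22, 8, 10]
15: 0x51 (blk 10, set 2) → VC-HIT  vc=[22, 8, 30]

OUTCOME = MISS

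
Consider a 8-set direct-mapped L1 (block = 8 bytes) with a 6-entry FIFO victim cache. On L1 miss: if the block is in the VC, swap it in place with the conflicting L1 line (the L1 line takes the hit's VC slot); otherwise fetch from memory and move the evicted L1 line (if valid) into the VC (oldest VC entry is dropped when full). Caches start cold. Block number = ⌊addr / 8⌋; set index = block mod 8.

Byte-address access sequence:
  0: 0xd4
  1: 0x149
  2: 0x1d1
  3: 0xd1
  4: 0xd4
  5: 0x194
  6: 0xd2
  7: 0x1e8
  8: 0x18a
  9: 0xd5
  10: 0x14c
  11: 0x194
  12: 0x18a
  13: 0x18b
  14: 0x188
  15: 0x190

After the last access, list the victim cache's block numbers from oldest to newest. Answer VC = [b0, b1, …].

  [0] addr=0xd4 blk=26 s=2: MISS | VC []
  [1] addr=0x149 blk=41 s=1: MISS | VC []
  [2] addr=0x1d1 blk=58 s=2: MISS | VC [26]
  [3] addr=0xd1 blk=26 s=2: VC-HIT | VC [58]
  [4] addr=0xd4 blk=26 s=2: L1-HIT | VC [58]
  [5] addr=0x194 blk=50 s=2: MISS | VC [58, 26]
  [6] addr=0xd2 blk=26 s=2: VC-HIT | VC [58, 50]
  [7] addr=0x1e8 blk=61 s=5: MISS | VC [58, 50]
  [8] addr=0x18a blk=49 s=1: MISS | VC [58, 50, 41]
  [9] addr=0xd5 blk=26 s=2: L1-HIT | VC [58, 50, 41]
  [10] addr=0x14c blk=41 s=1: VC-HIT | VC [58, 50, 49]
  [11] addr=0x194 blk=50 s=2: VC-HIT | VC [58, 26, 49]
  [12] addr=0x18a blk=49 s=1: VC-HIT | VC [58, 26, 41]
  [13] addr=0x18b blk=49 s=1: L1-HIT | VC [58, 26, 41]
  [14] addr=0x188 blk=49 s=1: L1-HIT | VC [58, 26, 41]
  [15] addr=0x190 blk=50 s=2: L1-HIT | VC [58, 26, 41]

VC = [58, 26, 41]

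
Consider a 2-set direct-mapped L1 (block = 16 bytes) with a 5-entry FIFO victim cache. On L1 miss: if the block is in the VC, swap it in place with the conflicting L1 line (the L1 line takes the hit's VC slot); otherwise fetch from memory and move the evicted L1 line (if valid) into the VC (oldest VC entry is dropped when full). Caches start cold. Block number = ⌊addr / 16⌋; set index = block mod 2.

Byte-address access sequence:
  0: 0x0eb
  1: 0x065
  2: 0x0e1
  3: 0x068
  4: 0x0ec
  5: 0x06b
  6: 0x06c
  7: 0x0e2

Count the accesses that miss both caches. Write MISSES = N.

MISSES = 2

0: 0xeb (blk 14, set 0) → MISS  vc=[]
1: 0x65 (blk 6, set 0) → MISS  vc=[14]
2: 0xe1 (blk 14, set 0) → VC-HIT  vc=[6]
3: 0x68 (blk 6, set 0) → VC-HIT  vc=[14]
4: 0xec (blk 14, set 0) → VC-HIT  vc=[6]
5: 0x6b (blk 6, set 0) → VC-HIT  vc=[14]
6: 0x6c (blk 6, set 0) → L1-HIT  vc=[14]
7: 0xe2 (blk 14, set 0) → VC-HIT  vc=[6]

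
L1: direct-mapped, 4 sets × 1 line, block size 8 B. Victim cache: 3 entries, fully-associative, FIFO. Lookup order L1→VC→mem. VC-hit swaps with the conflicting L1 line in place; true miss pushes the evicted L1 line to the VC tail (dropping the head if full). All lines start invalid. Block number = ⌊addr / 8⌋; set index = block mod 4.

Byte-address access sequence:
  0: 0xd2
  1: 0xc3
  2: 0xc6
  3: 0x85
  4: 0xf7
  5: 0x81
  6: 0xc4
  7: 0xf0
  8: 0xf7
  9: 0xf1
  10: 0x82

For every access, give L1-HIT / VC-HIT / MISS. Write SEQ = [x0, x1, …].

0: 0xd2 (blk 26, set 2) → MISS  vc=[]
1: 0xc3 (blk 24, set 0) → MISS  vc=[]
2: 0xc6 (blk 24, set 0) → L1-HIT  vc=[]
3: 0x85 (blk 16, set 0) → MISS  vc=[24]
4: 0xf7 (blk 30, set 2) → MISS  vc=[24, 26]
5: 0x81 (blk 16, set 0) → L1-HIT  vc=[24, 26]
6: 0xc4 (blk 24, set 0) → VC-HIT  vc=[16, 26]
7: 0xf0 (blk 30, set 2) → L1-HIT  vc=[16, 26]
8: 0xf7 (blk 30, set 2) → L1-HIT  vc=[16, 26]
9: 0xf1 (blk 30, set 2) → L1-HIT  vc=[16, 26]
10: 0x82 (blk 16, set 0) → VC-HIT  vc=[24, 26]

SEQ = [MISS, MISS, L1-HIT, MISS, MISS, L1-HIT, VC-HIT, L1-HIT, L1-HIT, L1-HIT, VC-HIT]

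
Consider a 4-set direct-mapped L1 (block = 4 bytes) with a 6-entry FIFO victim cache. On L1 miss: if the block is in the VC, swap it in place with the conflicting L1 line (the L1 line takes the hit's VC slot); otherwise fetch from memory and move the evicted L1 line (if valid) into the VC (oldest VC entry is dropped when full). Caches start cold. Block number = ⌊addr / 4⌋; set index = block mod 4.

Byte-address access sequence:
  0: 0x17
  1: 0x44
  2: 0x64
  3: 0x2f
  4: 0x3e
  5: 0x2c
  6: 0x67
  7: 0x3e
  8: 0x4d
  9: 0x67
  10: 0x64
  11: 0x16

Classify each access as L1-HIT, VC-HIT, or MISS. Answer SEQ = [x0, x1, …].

SEQ = [MISS, MISS, MISS, MISS, MISS, VC-HIT, L1-HIT, VC-HIT, MISS, L1-HIT, L1-HIT, VC-HIT]

0: 0x17 (blk 5, set 1) → MISS  vc=[]
1: 0x44 (blk 17, set 1) → MISS  vc=[5]
2: 0x64 (blk 25, set 1) → MISS  vc=[5, 17]
3: 0x2f (blk 11, set 3) → MISS  vc=[5, 17]
4: 0x3e (blk 15, set 3) → MISS  vc=[5, 17, 11]
5: 0x2c (blk 11, set 3) → VC-HIT  vc=[5, 17, 15]
6: 0x67 (blk 25, set 1) → L1-HIT  vc=[5, 17, 15]
7: 0x3e (blk 15, set 3) → VC-HIT  vc=[5, 17, 11]
8: 0x4d (blk 19, set 3) → MISS  vc=[5, 17, 11, 15]
9: 0x67 (blk 25, set 1) → L1-HIT  vc=[5, 17, 11, 15]
10: 0x64 (blk 25, set 1) → L1-HIT  vc=[5, 17, 11, 15]
11: 0x16 (blk 5, set 1) → VC-HIT  vc=[25, 17, 11, 15]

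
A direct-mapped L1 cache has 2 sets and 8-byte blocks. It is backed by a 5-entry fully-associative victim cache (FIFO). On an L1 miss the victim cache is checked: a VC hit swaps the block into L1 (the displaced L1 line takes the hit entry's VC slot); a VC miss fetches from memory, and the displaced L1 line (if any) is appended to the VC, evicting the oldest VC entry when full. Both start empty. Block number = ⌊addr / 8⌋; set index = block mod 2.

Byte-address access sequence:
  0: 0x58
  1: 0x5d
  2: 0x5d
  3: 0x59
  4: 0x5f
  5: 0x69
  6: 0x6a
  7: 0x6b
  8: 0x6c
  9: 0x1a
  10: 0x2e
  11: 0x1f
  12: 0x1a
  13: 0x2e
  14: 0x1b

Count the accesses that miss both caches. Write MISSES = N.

  [0] addr=0x58 blk=11 s=1: MISS | VC []
  [1] addr=0x5d blk=11 s=1: L1-HIT | VC []
  [2] addr=0x5d blk=11 s=1: L1-HIT | VC []
  [3] addr=0x59 blk=11 s=1: L1-HIT | VC []
  [4] addr=0x5f blk=11 s=1: L1-HIT | VC []
  [5] addr=0x69 blk=13 s=1: MISS | VC [11]
  [6] addr=0x6a blk=13 s=1: L1-HIT | VC [11]
  [7] addr=0x6b blk=13 s=1: L1-HIT | VC [11]
  [8] addr=0x6c blk=13 s=1: L1-HIT | VC [11]
  [9] addr=0x1a blk=3 s=1: MISS | VC [11, 13]
  [10] addr=0x2e blk=5 s=1: MISS | VC [11, 13, 3]
  [11] addr=0x1f blk=3 s=1: VC-HIT | VC [11, 13, 5]
  [12] addr=0x1a blk=3 s=1: L1-HIT | VC [11, 13, 5]
  [13] addr=0x2e blk=5 s=1: VC-HIT | VC [11, 13, 3]
  [14] addr=0x1b blk=3 s=1: VC-HIT | VC [11, 13, 5]

MISSES = 4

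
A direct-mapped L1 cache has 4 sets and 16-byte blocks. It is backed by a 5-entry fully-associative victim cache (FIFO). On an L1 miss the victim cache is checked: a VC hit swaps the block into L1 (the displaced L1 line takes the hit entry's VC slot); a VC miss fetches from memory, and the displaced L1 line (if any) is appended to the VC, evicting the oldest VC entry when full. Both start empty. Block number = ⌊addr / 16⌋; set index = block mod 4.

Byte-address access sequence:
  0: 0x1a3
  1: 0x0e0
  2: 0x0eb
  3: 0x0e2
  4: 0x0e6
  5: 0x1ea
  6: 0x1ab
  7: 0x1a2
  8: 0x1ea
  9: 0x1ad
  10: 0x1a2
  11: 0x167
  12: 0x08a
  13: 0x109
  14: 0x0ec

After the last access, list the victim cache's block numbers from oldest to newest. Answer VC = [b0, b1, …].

VC = [30, 22, 26, 8]

0: 0x1a3 (blk 26, set 2) → MISS  vc=[]
1: 0xe0 (blk 14, set 2) → MISS  vc=[26]
2: 0xeb (blk 14, set 2) → L1-HIT  vc=[26]
3: 0xe2 (blk 14, set 2) → L1-HIT  vc=[26]
4: 0xe6 (blk 14, set 2) → L1-HIT  vc=[26]
5: 0x1ea (blk 30, set 2) → MISS  vc=[26, 14]
6: 0x1ab (blk 26, set 2) → VC-HIT  vc=[30, 14]
7: 0x1a2 (blk 26, set 2) → L1-HIT  vc=[30, 14]
8: 0x1ea (blk 30, set 2) → VC-HIT  vc=[26, 14]
9: 0x1ad (blk 26, set 2) → VC-HIT  vc=[30, 14]
10: 0x1a2 (blk 26, set 2) → L1-HIT  vc=[30, 14]
11: 0x167 (blk 22, set 2) → MISS  vc=[30, 14, 26]
12: 0x8a (blk 8, set 0) → MISS  vc=[30, 14, 26]
13: 0x109 (blk 16, set 0) → MISS  vc=[30, 14, 26, 8]
14: 0xec (blk 14, set 2) → VC-HIT  vc=[30, 22, 26, 8]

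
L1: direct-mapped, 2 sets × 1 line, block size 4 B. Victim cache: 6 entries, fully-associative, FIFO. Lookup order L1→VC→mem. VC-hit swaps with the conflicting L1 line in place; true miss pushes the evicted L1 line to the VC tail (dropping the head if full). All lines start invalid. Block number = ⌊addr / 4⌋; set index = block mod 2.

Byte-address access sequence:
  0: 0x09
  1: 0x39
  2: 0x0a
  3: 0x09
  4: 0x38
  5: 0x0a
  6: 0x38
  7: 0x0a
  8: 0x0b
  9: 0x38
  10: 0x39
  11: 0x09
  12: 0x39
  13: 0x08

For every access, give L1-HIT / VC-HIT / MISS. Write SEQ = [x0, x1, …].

0: 0x9 (blk 2, set 0) → MISS  vc=[]
1: 0x39 (blk 14, set 0) → MISS  vc=[2]
2: 0xa (blk 2, set 0) → VC-HIT  vc=[14]
3: 0x9 (blk 2, set 0) → L1-HIT  vc=[14]
4: 0x38 (blk 14, set 0) → VC-HIT  vc=[2]
5: 0xa (blk 2, set 0) → VC-HIT  vc=[14]
6: 0x38 (blk 14, set 0) → VC-HIT  vc=[2]
7: 0xa (blk 2, set 0) → VC-HIT  vc=[14]
8: 0xb (blk 2, set 0) → L1-HIT  vc=[14]
9: 0x38 (blk 14, set 0) → VC-HIT  vc=[2]
10: 0x39 (blk 14, set 0) → L1-HIT  vc=[2]
11: 0x9 (blk 2, set 0) → VC-HIT  vc=[14]
12: 0x39 (blk 14, set 0) → VC-HIT  vc=[2]
13: 0x8 (blk 2, set 0) → VC-HIT  vc=[14]

SEQ = [MISS, MISS, VC-HIT, L1-HIT, VC-HIT, VC-HIT, VC-HIT, VC-HIT, L1-HIT, VC-HIT, L1-HIT, VC-HIT, VC-HIT, VC-HIT]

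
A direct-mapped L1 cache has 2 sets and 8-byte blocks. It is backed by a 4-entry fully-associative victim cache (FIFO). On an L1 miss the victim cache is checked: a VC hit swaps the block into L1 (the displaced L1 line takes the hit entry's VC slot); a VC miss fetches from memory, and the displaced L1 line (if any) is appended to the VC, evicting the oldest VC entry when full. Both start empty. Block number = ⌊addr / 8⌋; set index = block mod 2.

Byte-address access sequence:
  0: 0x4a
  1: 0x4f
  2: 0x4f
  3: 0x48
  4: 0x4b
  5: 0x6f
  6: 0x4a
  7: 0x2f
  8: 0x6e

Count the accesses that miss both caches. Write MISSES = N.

0: 0x4a (blk 9, set 1) → MISS  vc=[]
1: 0x4f (blk 9, set 1) → L1-HIT  vc=[]
2: 0x4f (blk 9, set 1) → L1-HIT  vc=[]
3: 0x48 (blk 9, set 1) → L1-HIT  vc=[]
4: 0x4b (blk 9, set 1) → L1-HIT  vc=[]
5: 0x6f (blk 13, set 1) → MISS  vc=[9]
6: 0x4a (blk 9, set 1) → VC-HIT  vc=[13]
7: 0x2f (blk 5, set 1) → MISS  vc=[13, 9]
8: 0x6e (blk 13, set 1) → VC-HIT  vc=[5, 9]

MISSES = 3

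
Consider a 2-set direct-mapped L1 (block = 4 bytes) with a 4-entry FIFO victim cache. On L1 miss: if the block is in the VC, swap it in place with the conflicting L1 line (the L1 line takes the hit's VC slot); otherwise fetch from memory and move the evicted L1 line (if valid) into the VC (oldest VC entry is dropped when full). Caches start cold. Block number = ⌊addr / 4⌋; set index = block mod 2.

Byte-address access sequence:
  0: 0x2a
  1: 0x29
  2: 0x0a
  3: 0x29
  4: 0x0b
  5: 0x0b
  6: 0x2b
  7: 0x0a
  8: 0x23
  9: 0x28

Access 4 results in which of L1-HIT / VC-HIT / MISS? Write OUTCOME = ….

#0 0x2a→b10/s0 MISS; vc=[]
#1 0x29→b10/s0 L1-HIT; vc=[]
#2 0xa→b2/s0 MISS; vc=[10]
#3 0x29→b10/s0 VC-HIT; vc=[2]
#4 0xb→b2/s0 VC-HIT; vc=[10]
#5 0xb→b2/s0 L1-HIT; vc=[10]
#6 0x2b→b10/s0 VC-HIT; vc=[2]
#7 0xa→b2/s0 VC-HIT; vc=[10]
#8 0x23→b8/s0 MISS; vc=[10,2]
#9 0x28→b10/s0 VC-HIT; vc=[8,2]

OUTCOME = VC-HIT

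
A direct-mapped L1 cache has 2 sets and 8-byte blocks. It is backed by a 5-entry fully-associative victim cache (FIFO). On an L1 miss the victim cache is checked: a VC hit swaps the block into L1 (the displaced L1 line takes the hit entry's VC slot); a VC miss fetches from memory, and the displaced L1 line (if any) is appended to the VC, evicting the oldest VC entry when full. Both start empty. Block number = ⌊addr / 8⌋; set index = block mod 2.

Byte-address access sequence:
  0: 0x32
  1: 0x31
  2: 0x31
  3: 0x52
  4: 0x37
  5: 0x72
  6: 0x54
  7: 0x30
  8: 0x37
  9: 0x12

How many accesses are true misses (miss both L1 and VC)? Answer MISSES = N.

  [0] addr=0x32 blk=6 s=0: MISS | VC []
  [1] addr=0x31 blk=6 s=0: L1-HIT | VC []
  [2] addr=0x31 blk=6 s=0: L1-HIT | VC []
  [3] addr=0x52 blk=10 s=0: MISS | VC [6]
  [4] addr=0x37 blk=6 s=0: VC-HIT | VC [10]
  [5] addr=0x72 blk=14 s=0: MISS | VC [10, 6]
  [6] addr=0x54 blk=10 s=0: VC-HIT | VC [14, 6]
  [7] addr=0x30 blk=6 s=0: VC-HIT | VC [14, 10]
  [8] addr=0x37 blk=6 s=0: L1-HIT | VC [14, 10]
  [9] addr=0x12 blk=2 s=0: MISS | VC [14, 10, 6]

MISSES = 4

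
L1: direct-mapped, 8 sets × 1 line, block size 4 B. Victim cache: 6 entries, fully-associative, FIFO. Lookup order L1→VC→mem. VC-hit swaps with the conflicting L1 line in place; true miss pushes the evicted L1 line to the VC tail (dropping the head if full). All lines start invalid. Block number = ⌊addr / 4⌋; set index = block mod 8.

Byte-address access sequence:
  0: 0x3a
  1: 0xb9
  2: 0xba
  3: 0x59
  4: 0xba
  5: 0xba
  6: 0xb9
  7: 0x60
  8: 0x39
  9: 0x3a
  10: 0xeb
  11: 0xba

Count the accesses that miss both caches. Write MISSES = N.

MISSES = 5

  [0] addr=0x3a blk=14 s=6: MISS | VC []
  [1] addr=0xb9 blk=46 s=6: MISS | VC [14]
  [2] addr=0xba blk=46 s=6: L1-HIT | VC [14]
  [3] addr=0x59 blk=22 s=6: MISS | VC [14, 46]
  [4] addr=0xba blk=46 s=6: VC-HIT | VC [14, 22]
  [5] addr=0xba blk=46 s=6: L1-HIT | VC [14, 22]
  [6] addr=0xb9 blk=46 s=6: L1-HIT | VC [14, 22]
  [7] addr=0x60 blk=24 s=0: MISS | VC [14, 22]
  [8] addr=0x39 blk=14 s=6: VC-HIT | VC [46, 22]
  [9] addr=0x3a blk=14 s=6: L1-HIT | VC [46, 22]
  [10] addr=0xeb blk=58 s=2: MISS | VC [46, 22]
  [11] addr=0xba blk=46 s=6: VC-HIT | VC [14, 22]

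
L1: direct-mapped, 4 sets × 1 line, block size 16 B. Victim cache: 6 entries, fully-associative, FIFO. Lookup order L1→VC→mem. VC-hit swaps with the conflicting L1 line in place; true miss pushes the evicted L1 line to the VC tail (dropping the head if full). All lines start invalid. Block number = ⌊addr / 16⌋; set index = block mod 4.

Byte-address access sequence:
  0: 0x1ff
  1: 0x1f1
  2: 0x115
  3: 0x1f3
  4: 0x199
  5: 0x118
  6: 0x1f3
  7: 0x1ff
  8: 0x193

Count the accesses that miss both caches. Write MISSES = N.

MISSES = 3

  [0] addr=0x1ff blk=31 s=3: MISS | VC []
  [1] addr=0x1f1 blk=31 s=3: L1-HIT | VC []
  [2] addr=0x115 blk=17 s=1: MISS | VC []
  [3] addr=0x1f3 blk=31 s=3: L1-HIT | VC []
  [4] addr=0x199 blk=25 s=1: MISS | VC [17]
  [5] addr=0x118 blk=17 s=1: VC-HIT | VC [25]
  [6] addr=0x1f3 blk=31 s=3: L1-HIT | VC [25]
  [7] addr=0x1ff blk=31 s=3: L1-HIT | VC [25]
  [8] addr=0x193 blk=25 s=1: VC-HIT | VC [17]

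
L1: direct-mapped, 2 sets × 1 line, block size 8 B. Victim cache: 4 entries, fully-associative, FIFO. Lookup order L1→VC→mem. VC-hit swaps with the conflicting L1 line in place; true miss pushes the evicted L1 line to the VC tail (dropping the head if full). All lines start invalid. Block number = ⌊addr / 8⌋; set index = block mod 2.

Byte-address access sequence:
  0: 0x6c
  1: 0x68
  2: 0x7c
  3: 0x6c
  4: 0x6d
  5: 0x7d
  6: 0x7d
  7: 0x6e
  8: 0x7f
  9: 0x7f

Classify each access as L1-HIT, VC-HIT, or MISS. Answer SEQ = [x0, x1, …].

#0 0x6c→b13/s1 MISS; vc=[]
#1 0x68→b13/s1 L1-HIT; vc=[]
#2 0x7c→b15/s1 MISS; vc=[13]
#3 0x6c→b13/s1 VC-HIT; vc=[15]
#4 0x6d→b13/s1 L1-HIT; vc=[15]
#5 0x7d→b15/s1 VC-HIT; vc=[13]
#6 0x7d→b15/s1 L1-HIT; vc=[13]
#7 0x6e→b13/s1 VC-HIT; vc=[15]
#8 0x7f→b15/s1 VC-HIT; vc=[13]
#9 0x7f→b15/s1 L1-HIT; vc=[13]

SEQ = [MISS, L1-HIT, MISS, VC-HIT, L1-HIT, VC-HIT, L1-HIT, VC-HIT, VC-HIT, L1-HIT]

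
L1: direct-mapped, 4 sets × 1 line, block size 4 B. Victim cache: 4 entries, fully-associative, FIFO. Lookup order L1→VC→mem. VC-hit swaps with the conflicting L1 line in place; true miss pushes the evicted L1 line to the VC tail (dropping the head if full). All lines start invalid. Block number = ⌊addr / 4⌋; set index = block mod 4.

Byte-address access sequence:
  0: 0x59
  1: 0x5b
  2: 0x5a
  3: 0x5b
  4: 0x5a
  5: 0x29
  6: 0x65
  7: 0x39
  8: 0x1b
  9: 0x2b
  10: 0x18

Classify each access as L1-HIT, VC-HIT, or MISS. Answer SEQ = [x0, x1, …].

SEQ = [MISS, L1-HIT, L1-HIT, L1-HIT, L1-HIT, MISS, MISS, MISS, MISS, VC-HIT, VC-HIT]

#0 0x59→b22/s2 MISS; vc=[]
#1 0x5b→b22/s2 L1-HIT; vc=[]
#2 0x5a→b22/s2 L1-HIT; vc=[]
#3 0x5b→b22/s2 L1-HIT; vc=[]
#4 0x5a→b22/s2 L1-HIT; vc=[]
#5 0x29→b10/s2 MISS; vc=[22]
#6 0x65→b25/s1 MISS; vc=[22]
#7 0x39→b14/s2 MISS; vc=[22,10]
#8 0x1b→b6/s2 MISS; vc=[22,10,14]
#9 0x2b→b10/s2 VC-HIT; vc=[22,6,14]
#10 0x18→b6/s2 VC-HIT; vc=[22,10,14]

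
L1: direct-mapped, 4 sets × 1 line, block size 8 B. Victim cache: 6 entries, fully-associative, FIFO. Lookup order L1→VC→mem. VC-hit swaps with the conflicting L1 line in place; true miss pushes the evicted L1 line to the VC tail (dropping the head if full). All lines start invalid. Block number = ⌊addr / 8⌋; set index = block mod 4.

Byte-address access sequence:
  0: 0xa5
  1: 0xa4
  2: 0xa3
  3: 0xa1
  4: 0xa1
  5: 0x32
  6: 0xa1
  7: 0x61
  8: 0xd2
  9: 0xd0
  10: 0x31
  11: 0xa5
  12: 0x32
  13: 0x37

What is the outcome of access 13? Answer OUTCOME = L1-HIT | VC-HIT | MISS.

  [0] addr=0xa5 blk=20 s=0: MISS | VC []
  [1] addr=0xa4 blk=20 s=0: L1-HIT | VC []
  [2] addr=0xa3 blk=20 s=0: L1-HIT | VC []
  [3] addr=0xa1 blk=20 s=0: L1-HIT | VC []
  [4] addr=0xa1 blk=20 s=0: L1-HIT | VC []
  [5] addr=0x32 blk=6 s=2: MISS | VC []
  [6] addr=0xa1 blk=20 s=0: L1-HIT | VC []
  [7] addr=0x61 blk=12 s=0: MISS | VC [20]
  [8] addr=0xd2 blk=26 s=2: MISS | VC [20, 6]
  [9] addr=0xd0 blk=26 s=2: L1-HIT | VC [20, 6]
  [10] addr=0x31 blk=6 s=2: VC-HIT | VC [20, 26]
  [11] addr=0xa5 blk=20 s=0: VC-HIT | VC [12, 26]
  [12] addr=0x32 blk=6 s=2: L1-HIT | VC [12, 26]
  [13] addr=0x37 blk=6 s=2: L1-HIT | VC [12, 26]

OUTCOME = L1-HIT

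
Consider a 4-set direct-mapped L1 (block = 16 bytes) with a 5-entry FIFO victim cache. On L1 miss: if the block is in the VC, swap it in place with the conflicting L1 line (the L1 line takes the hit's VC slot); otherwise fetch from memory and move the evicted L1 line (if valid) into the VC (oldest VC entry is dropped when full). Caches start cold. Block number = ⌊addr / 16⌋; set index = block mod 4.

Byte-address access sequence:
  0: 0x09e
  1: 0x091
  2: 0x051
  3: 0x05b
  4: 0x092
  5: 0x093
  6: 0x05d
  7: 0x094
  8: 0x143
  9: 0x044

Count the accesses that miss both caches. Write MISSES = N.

MISSES = 4

#0 0x9e→b9/s1 MISS; vc=[]
#1 0x91→b9/s1 L1-HIT; vc=[]
#2 0x51→b5/s1 MISS; vc=[9]
#3 0x5b→b5/s1 L1-HIT; vc=[9]
#4 0x92→b9/s1 VC-HIT; vc=[5]
#5 0x93→b9/s1 L1-HIT; vc=[5]
#6 0x5d→b5/s1 VC-HIT; vc=[9]
#7 0x94→b9/s1 VC-HIT; vc=[5]
#8 0x143→b20/s0 MISS; vc=[5]
#9 0x44→b4/s0 MISS; vc=[5,20]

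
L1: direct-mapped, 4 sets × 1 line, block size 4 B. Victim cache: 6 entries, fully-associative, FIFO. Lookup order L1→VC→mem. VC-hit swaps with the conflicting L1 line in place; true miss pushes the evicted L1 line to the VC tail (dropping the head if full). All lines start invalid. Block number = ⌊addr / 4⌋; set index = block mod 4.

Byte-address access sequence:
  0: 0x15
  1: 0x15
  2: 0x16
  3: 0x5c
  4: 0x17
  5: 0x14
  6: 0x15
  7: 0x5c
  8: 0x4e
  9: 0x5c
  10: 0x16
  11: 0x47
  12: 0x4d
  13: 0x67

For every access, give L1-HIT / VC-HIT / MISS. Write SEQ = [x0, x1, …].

SEQ = [MISS, L1-HIT, L1-HIT, MISS, L1-HIT, L1-HIT, L1-HIT, L1-HIT, MISS, VC-HIT, L1-HIT, MISS, VC-HIT, MISS]

#0 0x15→b5/s1 MISS; vc=[]
#1 0x15→b5/s1 L1-HIT; vc=[]
#2 0x16→b5/s1 L1-HIT; vc=[]
#3 0x5c→b23/s3 MISS; vc=[]
#4 0x17→b5/s1 L1-HIT; vc=[]
#5 0x14→b5/s1 L1-HIT; vc=[]
#6 0x15→b5/s1 L1-HIT; vc=[]
#7 0x5c→b23/s3 L1-HIT; vc=[]
#8 0x4e→b19/s3 MISS; vc=[23]
#9 0x5c→b23/s3 VC-HIT; vc=[19]
#10 0x16→b5/s1 L1-HIT; vc=[19]
#11 0x47→b17/s1 MISS; vc=[19,5]
#12 0x4d→b19/s3 VC-HIT; vc=[23,5]
#13 0x67→b25/s1 MISS; vc=[23,5,17]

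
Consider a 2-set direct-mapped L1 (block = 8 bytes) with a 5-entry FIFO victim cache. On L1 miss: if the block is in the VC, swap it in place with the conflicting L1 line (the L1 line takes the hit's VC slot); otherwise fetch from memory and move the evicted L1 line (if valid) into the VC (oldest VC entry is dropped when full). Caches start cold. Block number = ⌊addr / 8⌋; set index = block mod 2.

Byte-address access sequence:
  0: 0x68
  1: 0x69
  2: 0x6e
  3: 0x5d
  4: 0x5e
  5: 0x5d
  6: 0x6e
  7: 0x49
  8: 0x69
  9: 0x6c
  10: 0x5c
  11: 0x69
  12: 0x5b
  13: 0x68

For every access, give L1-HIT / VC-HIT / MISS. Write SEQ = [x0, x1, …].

0: 0x68 (blk 13, set 1) → MISS  vc=[]
1: 0x69 (blk 13, set 1) → L1-HIT  vc=[]
2: 0x6e (blk 13, set 1) → L1-HIT  vc=[]
3: 0x5d (blk 11, set 1) → MISS  vc=[13]
4: 0x5e (blk 11, set 1) → L1-HIT  vc=[13]
5: 0x5d (blk 11, set 1) → L1-HIT  vc=[13]
6: 0x6e (blk 13, set 1) → VC-HIT  vc=[11]
7: 0x49 (blk 9, set 1) → MISS  vc=[11, 13]
8: 0x69 (blk 13, set 1) → VC-HIT  vc=[11, 9]
9: 0x6c (blk 13, set 1) → L1-HIT  vc=[11, 9]
10: 0x5c (blk 11, set 1) → VC-HIT  vc=[13, 9]
11: 0x69 (blk 13, set 1) → VC-HIT  vc=[11, 9]
12: 0x5b (blk 11, set 1) → VC-HIT  vc=[13, 9]
13: 0x68 (blk 13, set 1) → VC-HIT  vc=[11, 9]

SEQ = [MISS, L1-HIT, L1-HIT, MISS, L1-HIT, L1-HIT, VC-HIT, MISS, VC-HIT, L1-HIT, VC-HIT, VC-HIT, VC-HIT, VC-HIT]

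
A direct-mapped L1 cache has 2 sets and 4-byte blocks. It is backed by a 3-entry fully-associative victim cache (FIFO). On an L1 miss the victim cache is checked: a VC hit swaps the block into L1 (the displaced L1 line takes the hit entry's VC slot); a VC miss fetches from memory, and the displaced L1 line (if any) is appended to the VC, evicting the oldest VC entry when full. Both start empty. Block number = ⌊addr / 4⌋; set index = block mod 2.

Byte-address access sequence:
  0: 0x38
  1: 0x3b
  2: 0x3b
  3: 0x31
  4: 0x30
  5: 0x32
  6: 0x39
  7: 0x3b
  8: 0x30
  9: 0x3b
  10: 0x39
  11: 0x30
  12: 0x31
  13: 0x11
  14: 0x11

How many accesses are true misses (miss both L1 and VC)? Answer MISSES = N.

0: 0x38 (blk 14, set 0) → MISS  vc=[]
1: 0x3b (blk 14, set 0) → L1-HIT  vc=[]
2: 0x3b (blk 14, set 0) → L1-HIT  vc=[]
3: 0x31 (blk 12, set 0) → MISS  vc=[14]
4: 0x30 (blk 12, set 0) → L1-HIT  vc=[14]
5: 0x32 (blk 12, set 0) → L1-HIT  vc=[14]
6: 0x39 (blk 14, set 0) → VC-HIT  vc=[12]
7: 0x3b (blk 14, set 0) → L1-HIT  vc=[12]
8: 0x30 (blk 12, set 0) → VC-HIT  vc=[14]
9: 0x3b (blk 14, set 0) → VC-HIT  vc=[12]
10: 0x39 (blk 14, set 0) → L1-HIT  vc=[12]
11: 0x30 (blk 12, set 0) → VC-HIT  vc=[14]
12: 0x31 (blk 12, set 0) → L1-HIT  vc=[14]
13: 0x11 (blk 4, set 0) → MISS  vc=[14, 12]
14: 0x11 (blk 4, set 0) → L1-HIT  vc=[14, 12]

MISSES = 3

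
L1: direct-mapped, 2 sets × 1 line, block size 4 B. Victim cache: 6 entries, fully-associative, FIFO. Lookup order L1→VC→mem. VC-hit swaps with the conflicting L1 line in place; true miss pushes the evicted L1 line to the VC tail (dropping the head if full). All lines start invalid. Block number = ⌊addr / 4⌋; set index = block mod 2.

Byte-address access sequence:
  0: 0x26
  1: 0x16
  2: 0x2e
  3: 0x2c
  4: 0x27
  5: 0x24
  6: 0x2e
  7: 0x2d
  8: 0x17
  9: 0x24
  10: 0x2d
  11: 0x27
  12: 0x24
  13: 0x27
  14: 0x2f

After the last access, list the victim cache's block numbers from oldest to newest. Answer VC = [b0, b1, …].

VC = [5, 9]

0: 0x26 (blk 9, set 1) → MISS  vc=[]
1: 0x16 (blk 5, set 1) → MISS  vc=[9]
2: 0x2e (blk 11, set 1) → MISS  vc=[9, 5]
3: 0x2c (blk 11, set 1) → L1-HIT  vc=[9, 5]
4: 0x27 (blk 9, set 1) → VC-HIT  vc=[11, 5]
5: 0x24 (blk 9, set 1) → L1-HIT  vc=[11, 5]
6: 0x2e (blk 11, set 1) → VC-HIT  vc=[9, 5]
7: 0x2d (blk 11, set 1) → L1-HIT  vc=[9, 5]
8: 0x17 (blk 5, set 1) → VC-HIT  vc=[9, 11]
9: 0x24 (blk 9, set 1) → VC-HIT  vc=[5, 11]
10: 0x2d (blk 11, set 1) → VC-HIT  vc=[5, 9]
11: 0x27 (blk 9, set 1) → VC-HIT  vc=[5, 11]
12: 0x24 (blk 9, set 1) → L1-HIT  vc=[5, 11]
13: 0x27 (blk 9, set 1) → L1-HIT  vc=[5, 11]
14: 0x2f (blk 11, set 1) → VC-HIT  vc=[5, 9]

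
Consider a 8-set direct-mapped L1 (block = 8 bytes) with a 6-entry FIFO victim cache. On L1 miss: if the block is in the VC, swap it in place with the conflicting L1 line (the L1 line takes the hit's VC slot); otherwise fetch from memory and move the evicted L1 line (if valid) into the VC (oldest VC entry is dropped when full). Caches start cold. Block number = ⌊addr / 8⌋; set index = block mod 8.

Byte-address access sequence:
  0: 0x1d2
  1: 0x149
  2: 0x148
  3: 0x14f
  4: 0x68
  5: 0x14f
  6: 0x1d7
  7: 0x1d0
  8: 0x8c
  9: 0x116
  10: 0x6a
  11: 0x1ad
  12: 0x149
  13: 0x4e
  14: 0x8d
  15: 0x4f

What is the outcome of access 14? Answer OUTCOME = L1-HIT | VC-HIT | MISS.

OUTCOME = VC-HIT

  [0] addr=0x1d2 blk=58 s=2: MISS | VC []
  [1] addr=0x149 blk=41 s=1: MISS | VC []
  [2] addr=0x148 blk=41 s=1: L1-HIT | VC []
  [3] addr=0x14f blk=41 s=1: L1-HIT | VC []
  [4] addr=0x68 blk=13 s=5: MISS | VC []
  [5] addr=0x14f blk=41 s=1: L1-HIT | VC []
  [6] addr=0x1d7 blk=58 s=2: L1-HIT | VC []
  [7] addr=0x1d0 blk=58 s=2: L1-HIT | VC []
  [8] addr=0x8c blk=17 s=1: MISS | VC [41]
  [9] addr=0x116 blk=34 s=2: MISS | VC [41, 58]
  [10] addr=0x6a blk=13 s=5: L1-HIT | VC [41, 58]
  [11] addr=0x1ad blk=53 s=5: MISS | VC [41, 58, 13]
  [12] addr=0x149 blk=41 s=1: VC-HIT | VC [17, 58, 13]
  [13] addr=0x4e blk=9 s=1: MISS | VC [17, 58, 13, 41]
  [14] addr=0x8d blk=17 s=1: VC-HIT | VC [9, 58, 13, 41]
  [15] addr=0x4f blk=9 s=1: VC-HIT | VC [17, 58, 13, 41]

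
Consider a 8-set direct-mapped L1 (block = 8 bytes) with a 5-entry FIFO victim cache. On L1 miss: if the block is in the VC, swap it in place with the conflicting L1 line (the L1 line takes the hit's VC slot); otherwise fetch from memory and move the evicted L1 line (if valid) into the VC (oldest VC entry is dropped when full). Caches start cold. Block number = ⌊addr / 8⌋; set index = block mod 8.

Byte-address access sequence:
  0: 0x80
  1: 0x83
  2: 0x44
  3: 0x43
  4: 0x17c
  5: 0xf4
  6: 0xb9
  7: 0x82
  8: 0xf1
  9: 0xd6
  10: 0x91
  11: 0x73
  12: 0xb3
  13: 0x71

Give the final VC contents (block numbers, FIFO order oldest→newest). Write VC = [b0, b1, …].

VC = [8, 47, 26, 30, 22]

  [0] addr=0x80 blk=16 s=0: MISS | VC []
  [1] addr=0x83 blk=16 s=0: L1-HIT | VC []
  [2] addr=0x44 blk=8 s=0: MISS | VC [16]
  [3] addr=0x43 blk=8 s=0: L1-HIT | VC [16]
  [4] addr=0x17c blk=47 s=7: MISS | VC [16]
  [5] addr=0xf4 blk=30 s=6: MISS | VC [16]
  [6] addr=0xb9 blk=23 s=7: MISS | VC [16, 47]
  [7] addr=0x82 blk=16 s=0: VC-HIT | VC [8, 47]
  [8] addr=0xf1 blk=30 s=6: L1-HIT | VC [8, 47]
  [9] addr=0xd6 blk=26 s=2: MISS | VC [8, 47]
  [10] addr=0x91 blk=18 s=2: MISS | VC [8, 47, 26]
  [11] addr=0x73 blk=14 s=6: MISS | VC [8, 47, 26, 30]
  [12] addr=0xb3 blk=22 s=6: MISS | VC [8, 47, 26, 30, 14]
  [13] addr=0x71 blk=14 s=6: VC-HIT | VC [8, 47, 26, 30, 22]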